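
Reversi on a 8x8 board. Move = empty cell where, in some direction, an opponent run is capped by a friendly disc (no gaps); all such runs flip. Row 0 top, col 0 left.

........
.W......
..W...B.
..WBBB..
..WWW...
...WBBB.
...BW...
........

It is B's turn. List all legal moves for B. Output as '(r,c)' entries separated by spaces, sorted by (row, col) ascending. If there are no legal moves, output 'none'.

(0,0): flips 2 -> legal
(0,1): no bracket -> illegal
(0,2): no bracket -> illegal
(1,0): no bracket -> illegal
(1,2): no bracket -> illegal
(1,3): no bracket -> illegal
(2,0): no bracket -> illegal
(2,1): flips 2 -> legal
(2,3): no bracket -> illegal
(3,1): flips 1 -> legal
(4,1): no bracket -> illegal
(4,5): no bracket -> illegal
(5,1): flips 1 -> legal
(5,2): flips 2 -> legal
(6,2): flips 2 -> legal
(6,5): flips 1 -> legal
(7,3): flips 1 -> legal
(7,4): flips 1 -> legal
(7,5): no bracket -> illegal

Answer: (0,0) (2,1) (3,1) (5,1) (5,2) (6,2) (6,5) (7,3) (7,4)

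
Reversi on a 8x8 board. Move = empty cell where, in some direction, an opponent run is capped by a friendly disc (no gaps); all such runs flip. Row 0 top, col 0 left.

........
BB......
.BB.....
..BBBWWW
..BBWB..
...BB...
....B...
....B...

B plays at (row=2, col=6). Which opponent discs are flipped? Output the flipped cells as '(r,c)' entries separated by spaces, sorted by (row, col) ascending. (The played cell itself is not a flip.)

Answer: (3,5) (4,4)

Derivation:
Dir NW: first cell '.' (not opp) -> no flip
Dir N: first cell '.' (not opp) -> no flip
Dir NE: first cell '.' (not opp) -> no flip
Dir W: first cell '.' (not opp) -> no flip
Dir E: first cell '.' (not opp) -> no flip
Dir SW: opp run (3,5) (4,4) capped by B -> flip
Dir S: opp run (3,6), next='.' -> no flip
Dir SE: opp run (3,7), next=edge -> no flip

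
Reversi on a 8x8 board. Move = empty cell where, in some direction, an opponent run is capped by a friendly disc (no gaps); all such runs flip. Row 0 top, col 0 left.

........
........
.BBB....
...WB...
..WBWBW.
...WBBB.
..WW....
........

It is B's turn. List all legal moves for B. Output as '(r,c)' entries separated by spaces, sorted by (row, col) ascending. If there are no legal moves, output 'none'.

(2,4): no bracket -> illegal
(3,1): no bracket -> illegal
(3,2): flips 1 -> legal
(3,5): no bracket -> illegal
(3,6): flips 1 -> legal
(3,7): flips 1 -> legal
(4,1): flips 1 -> legal
(4,7): flips 1 -> legal
(5,1): no bracket -> illegal
(5,2): flips 1 -> legal
(5,7): no bracket -> illegal
(6,1): no bracket -> illegal
(6,4): no bracket -> illegal
(7,1): no bracket -> illegal
(7,2): flips 1 -> legal
(7,3): flips 2 -> legal
(7,4): no bracket -> illegal

Answer: (3,2) (3,6) (3,7) (4,1) (4,7) (5,2) (7,2) (7,3)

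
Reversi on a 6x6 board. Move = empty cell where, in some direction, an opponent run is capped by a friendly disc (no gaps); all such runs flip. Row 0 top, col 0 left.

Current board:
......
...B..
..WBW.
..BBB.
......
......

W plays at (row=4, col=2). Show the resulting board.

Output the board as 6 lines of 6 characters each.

Place W at (4,2); scan 8 dirs for brackets.
Dir NW: first cell '.' (not opp) -> no flip
Dir N: opp run (3,2) capped by W -> flip
Dir NE: opp run (3,3) capped by W -> flip
Dir W: first cell '.' (not opp) -> no flip
Dir E: first cell '.' (not opp) -> no flip
Dir SW: first cell '.' (not opp) -> no flip
Dir S: first cell '.' (not opp) -> no flip
Dir SE: first cell '.' (not opp) -> no flip
All flips: (3,2) (3,3)

Answer: ......
...B..
..WBW.
..WWB.
..W...
......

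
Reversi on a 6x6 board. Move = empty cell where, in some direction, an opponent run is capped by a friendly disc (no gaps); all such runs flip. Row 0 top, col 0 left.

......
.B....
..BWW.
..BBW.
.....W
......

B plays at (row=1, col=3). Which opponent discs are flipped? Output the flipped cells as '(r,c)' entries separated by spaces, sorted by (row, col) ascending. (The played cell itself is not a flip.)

Answer: (2,3)

Derivation:
Dir NW: first cell '.' (not opp) -> no flip
Dir N: first cell '.' (not opp) -> no flip
Dir NE: first cell '.' (not opp) -> no flip
Dir W: first cell '.' (not opp) -> no flip
Dir E: first cell '.' (not opp) -> no flip
Dir SW: first cell 'B' (not opp) -> no flip
Dir S: opp run (2,3) capped by B -> flip
Dir SE: opp run (2,4), next='.' -> no flip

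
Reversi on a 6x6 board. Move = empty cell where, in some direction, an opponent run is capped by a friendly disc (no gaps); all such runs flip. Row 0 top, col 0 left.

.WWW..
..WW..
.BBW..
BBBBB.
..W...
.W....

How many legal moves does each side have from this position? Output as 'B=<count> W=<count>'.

-- B to move --
(0,0): no bracket -> illegal
(0,4): flips 1 -> legal
(1,0): no bracket -> illegal
(1,1): no bracket -> illegal
(1,4): flips 1 -> legal
(2,4): flips 1 -> legal
(4,0): no bracket -> illegal
(4,1): no bracket -> illegal
(4,3): no bracket -> illegal
(5,0): no bracket -> illegal
(5,2): flips 1 -> legal
(5,3): flips 1 -> legal
B mobility = 5
-- W to move --
(1,0): no bracket -> illegal
(1,1): no bracket -> illegal
(2,0): flips 3 -> legal
(2,4): flips 1 -> legal
(2,5): no bracket -> illegal
(3,5): no bracket -> illegal
(4,0): flips 2 -> legal
(4,1): flips 1 -> legal
(4,3): flips 1 -> legal
(4,4): no bracket -> illegal
(4,5): flips 1 -> legal
W mobility = 6

Answer: B=5 W=6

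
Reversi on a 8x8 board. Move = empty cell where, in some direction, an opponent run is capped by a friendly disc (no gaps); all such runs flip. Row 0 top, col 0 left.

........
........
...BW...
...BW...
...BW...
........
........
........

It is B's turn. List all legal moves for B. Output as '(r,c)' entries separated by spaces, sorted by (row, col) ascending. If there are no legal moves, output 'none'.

Answer: (1,5) (2,5) (3,5) (4,5) (5,5)

Derivation:
(1,3): no bracket -> illegal
(1,4): no bracket -> illegal
(1,5): flips 1 -> legal
(2,5): flips 2 -> legal
(3,5): flips 1 -> legal
(4,5): flips 2 -> legal
(5,3): no bracket -> illegal
(5,4): no bracket -> illegal
(5,5): flips 1 -> legal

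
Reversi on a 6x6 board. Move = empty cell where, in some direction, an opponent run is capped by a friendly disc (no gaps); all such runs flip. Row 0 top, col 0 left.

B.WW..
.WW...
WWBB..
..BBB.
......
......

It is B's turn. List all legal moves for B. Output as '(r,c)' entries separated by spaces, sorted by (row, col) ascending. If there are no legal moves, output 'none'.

(0,1): flips 1 -> legal
(0,4): no bracket -> illegal
(1,0): flips 1 -> legal
(1,3): no bracket -> illegal
(1,4): no bracket -> illegal
(3,0): no bracket -> illegal
(3,1): no bracket -> illegal

Answer: (0,1) (1,0)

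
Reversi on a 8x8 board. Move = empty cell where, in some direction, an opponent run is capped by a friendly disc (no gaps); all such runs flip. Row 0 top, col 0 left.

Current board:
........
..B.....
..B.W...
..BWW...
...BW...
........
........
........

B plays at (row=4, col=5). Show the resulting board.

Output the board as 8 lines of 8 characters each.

Place B at (4,5); scan 8 dirs for brackets.
Dir NW: opp run (3,4), next='.' -> no flip
Dir N: first cell '.' (not opp) -> no flip
Dir NE: first cell '.' (not opp) -> no flip
Dir W: opp run (4,4) capped by B -> flip
Dir E: first cell '.' (not opp) -> no flip
Dir SW: first cell '.' (not opp) -> no flip
Dir S: first cell '.' (not opp) -> no flip
Dir SE: first cell '.' (not opp) -> no flip
All flips: (4,4)

Answer: ........
..B.....
..B.W...
..BWW...
...BBB..
........
........
........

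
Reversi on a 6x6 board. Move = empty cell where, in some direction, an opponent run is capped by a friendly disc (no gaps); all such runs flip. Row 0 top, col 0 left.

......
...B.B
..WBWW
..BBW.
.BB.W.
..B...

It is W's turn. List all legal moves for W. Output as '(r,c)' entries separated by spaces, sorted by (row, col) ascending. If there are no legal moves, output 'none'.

Answer: (0,2) (0,4) (0,5) (1,2) (3,1) (5,1)

Derivation:
(0,2): flips 1 -> legal
(0,3): no bracket -> illegal
(0,4): flips 1 -> legal
(0,5): flips 1 -> legal
(1,2): flips 1 -> legal
(1,4): no bracket -> illegal
(2,1): no bracket -> illegal
(3,0): no bracket -> illegal
(3,1): flips 2 -> legal
(4,0): no bracket -> illegal
(4,3): no bracket -> illegal
(5,0): no bracket -> illegal
(5,1): flips 2 -> legal
(5,3): no bracket -> illegal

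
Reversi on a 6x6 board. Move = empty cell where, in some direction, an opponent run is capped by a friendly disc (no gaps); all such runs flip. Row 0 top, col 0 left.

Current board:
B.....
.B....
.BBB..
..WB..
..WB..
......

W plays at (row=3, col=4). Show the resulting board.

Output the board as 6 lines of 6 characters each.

Place W at (3,4); scan 8 dirs for brackets.
Dir NW: opp run (2,3), next='.' -> no flip
Dir N: first cell '.' (not opp) -> no flip
Dir NE: first cell '.' (not opp) -> no flip
Dir W: opp run (3,3) capped by W -> flip
Dir E: first cell '.' (not opp) -> no flip
Dir SW: opp run (4,3), next='.' -> no flip
Dir S: first cell '.' (not opp) -> no flip
Dir SE: first cell '.' (not opp) -> no flip
All flips: (3,3)

Answer: B.....
.B....
.BBB..
..WWW.
..WB..
......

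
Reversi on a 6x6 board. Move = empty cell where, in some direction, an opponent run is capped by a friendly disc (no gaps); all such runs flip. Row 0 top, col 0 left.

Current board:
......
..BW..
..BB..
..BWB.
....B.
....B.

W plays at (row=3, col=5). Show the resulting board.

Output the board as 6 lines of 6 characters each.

Answer: ......
..BW..
..BB..
..BWWW
....B.
....B.

Derivation:
Place W at (3,5); scan 8 dirs for brackets.
Dir NW: first cell '.' (not opp) -> no flip
Dir N: first cell '.' (not opp) -> no flip
Dir NE: edge -> no flip
Dir W: opp run (3,4) capped by W -> flip
Dir E: edge -> no flip
Dir SW: opp run (4,4), next='.' -> no flip
Dir S: first cell '.' (not opp) -> no flip
Dir SE: edge -> no flip
All flips: (3,4)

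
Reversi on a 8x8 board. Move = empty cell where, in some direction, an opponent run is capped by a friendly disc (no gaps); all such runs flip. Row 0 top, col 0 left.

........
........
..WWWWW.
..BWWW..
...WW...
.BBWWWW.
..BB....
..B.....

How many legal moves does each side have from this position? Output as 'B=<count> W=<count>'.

-- B to move --
(1,1): no bracket -> illegal
(1,2): flips 1 -> legal
(1,3): flips 4 -> legal
(1,4): flips 1 -> legal
(1,5): no bracket -> illegal
(1,6): flips 3 -> legal
(1,7): flips 4 -> legal
(2,1): no bracket -> illegal
(2,7): no bracket -> illegal
(3,1): no bracket -> illegal
(3,6): flips 3 -> legal
(3,7): no bracket -> illegal
(4,2): no bracket -> illegal
(4,5): flips 1 -> legal
(4,6): no bracket -> illegal
(4,7): no bracket -> illegal
(5,7): flips 4 -> legal
(6,4): no bracket -> illegal
(6,5): flips 2 -> legal
(6,6): no bracket -> illegal
(6,7): no bracket -> illegal
B mobility = 9
-- W to move --
(2,1): flips 1 -> legal
(3,1): flips 1 -> legal
(4,0): no bracket -> illegal
(4,1): flips 1 -> legal
(4,2): flips 1 -> legal
(5,0): flips 2 -> legal
(6,0): no bracket -> illegal
(6,1): flips 1 -> legal
(6,4): no bracket -> illegal
(7,1): flips 1 -> legal
(7,3): flips 1 -> legal
(7,4): no bracket -> illegal
W mobility = 8

Answer: B=9 W=8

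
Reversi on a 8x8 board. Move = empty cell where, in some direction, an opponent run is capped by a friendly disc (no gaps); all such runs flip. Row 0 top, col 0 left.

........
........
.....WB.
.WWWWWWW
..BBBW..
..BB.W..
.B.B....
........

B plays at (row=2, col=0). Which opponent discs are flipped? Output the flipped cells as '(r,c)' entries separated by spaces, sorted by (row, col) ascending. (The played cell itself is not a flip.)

Dir NW: edge -> no flip
Dir N: first cell '.' (not opp) -> no flip
Dir NE: first cell '.' (not opp) -> no flip
Dir W: edge -> no flip
Dir E: first cell '.' (not opp) -> no flip
Dir SW: edge -> no flip
Dir S: first cell '.' (not opp) -> no flip
Dir SE: opp run (3,1) capped by B -> flip

Answer: (3,1)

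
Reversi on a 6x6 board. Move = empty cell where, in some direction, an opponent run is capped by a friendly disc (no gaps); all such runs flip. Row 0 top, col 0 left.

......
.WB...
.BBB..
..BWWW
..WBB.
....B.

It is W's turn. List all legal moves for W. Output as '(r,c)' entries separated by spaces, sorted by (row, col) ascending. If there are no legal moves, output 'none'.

(0,1): flips 2 -> legal
(0,2): flips 3 -> legal
(0,3): no bracket -> illegal
(1,0): no bracket -> illegal
(1,3): flips 2 -> legal
(1,4): no bracket -> illegal
(2,0): no bracket -> illegal
(2,4): no bracket -> illegal
(3,0): no bracket -> illegal
(3,1): flips 2 -> legal
(4,1): no bracket -> illegal
(4,5): flips 2 -> legal
(5,2): flips 1 -> legal
(5,3): flips 2 -> legal
(5,5): flips 1 -> legal

Answer: (0,1) (0,2) (1,3) (3,1) (4,5) (5,2) (5,3) (5,5)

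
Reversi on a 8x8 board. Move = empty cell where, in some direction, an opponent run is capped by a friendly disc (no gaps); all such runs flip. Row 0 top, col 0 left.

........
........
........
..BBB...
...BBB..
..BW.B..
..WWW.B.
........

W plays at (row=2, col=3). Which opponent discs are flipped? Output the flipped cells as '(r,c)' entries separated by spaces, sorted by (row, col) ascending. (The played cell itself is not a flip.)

Dir NW: first cell '.' (not opp) -> no flip
Dir N: first cell '.' (not opp) -> no flip
Dir NE: first cell '.' (not opp) -> no flip
Dir W: first cell '.' (not opp) -> no flip
Dir E: first cell '.' (not opp) -> no flip
Dir SW: opp run (3,2), next='.' -> no flip
Dir S: opp run (3,3) (4,3) capped by W -> flip
Dir SE: opp run (3,4) (4,5), next='.' -> no flip

Answer: (3,3) (4,3)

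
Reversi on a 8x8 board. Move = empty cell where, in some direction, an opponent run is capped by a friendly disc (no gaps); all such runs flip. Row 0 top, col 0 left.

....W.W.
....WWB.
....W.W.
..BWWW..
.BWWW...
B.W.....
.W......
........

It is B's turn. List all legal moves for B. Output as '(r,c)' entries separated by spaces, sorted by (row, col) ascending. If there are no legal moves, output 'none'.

(0,3): no bracket -> illegal
(0,5): no bracket -> illegal
(0,7): no bracket -> illegal
(1,3): flips 2 -> legal
(1,7): no bracket -> illegal
(2,2): no bracket -> illegal
(2,3): no bracket -> illegal
(2,5): no bracket -> illegal
(2,7): no bracket -> illegal
(3,1): no bracket -> illegal
(3,6): flips 4 -> legal
(3,7): no bracket -> illegal
(4,5): flips 3 -> legal
(4,6): no bracket -> illegal
(5,1): no bracket -> illegal
(5,3): no bracket -> illegal
(5,4): flips 1 -> legal
(5,5): no bracket -> illegal
(6,0): no bracket -> illegal
(6,2): flips 2 -> legal
(6,3): flips 1 -> legal
(7,0): no bracket -> illegal
(7,1): no bracket -> illegal
(7,2): flips 1 -> legal

Answer: (1,3) (3,6) (4,5) (5,4) (6,2) (6,3) (7,2)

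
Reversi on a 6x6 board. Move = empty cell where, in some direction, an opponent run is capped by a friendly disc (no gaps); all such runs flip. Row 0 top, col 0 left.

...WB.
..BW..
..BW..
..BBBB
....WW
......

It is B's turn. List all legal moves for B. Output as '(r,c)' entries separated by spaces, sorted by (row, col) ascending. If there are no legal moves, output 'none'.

Answer: (0,2) (1,4) (2,4) (5,3) (5,4) (5,5)

Derivation:
(0,2): flips 1 -> legal
(1,4): flips 2 -> legal
(2,4): flips 1 -> legal
(4,3): no bracket -> illegal
(5,3): flips 1 -> legal
(5,4): flips 1 -> legal
(5,5): flips 2 -> legal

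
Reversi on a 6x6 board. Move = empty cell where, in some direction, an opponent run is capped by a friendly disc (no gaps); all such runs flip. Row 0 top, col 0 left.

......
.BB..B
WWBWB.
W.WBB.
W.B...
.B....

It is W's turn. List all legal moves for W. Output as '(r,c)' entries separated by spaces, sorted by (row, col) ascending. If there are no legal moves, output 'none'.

Answer: (0,1) (0,2) (0,3) (2,5) (3,5) (4,3) (4,5) (5,2)

Derivation:
(0,0): no bracket -> illegal
(0,1): flips 2 -> legal
(0,2): flips 3 -> legal
(0,3): flips 1 -> legal
(0,4): no bracket -> illegal
(0,5): no bracket -> illegal
(1,0): no bracket -> illegal
(1,3): no bracket -> illegal
(1,4): no bracket -> illegal
(2,5): flips 1 -> legal
(3,1): no bracket -> illegal
(3,5): flips 2 -> legal
(4,1): no bracket -> illegal
(4,3): flips 1 -> legal
(4,4): no bracket -> illegal
(4,5): flips 1 -> legal
(5,0): no bracket -> illegal
(5,2): flips 1 -> legal
(5,3): no bracket -> illegal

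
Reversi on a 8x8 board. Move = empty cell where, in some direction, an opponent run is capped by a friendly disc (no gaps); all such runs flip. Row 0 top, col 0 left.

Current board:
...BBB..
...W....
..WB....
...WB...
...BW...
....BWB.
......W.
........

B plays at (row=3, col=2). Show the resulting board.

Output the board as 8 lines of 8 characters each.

Answer: ...BBB..
...W....
..WB....
..BBB...
...BW...
....BWB.
......W.
........

Derivation:
Place B at (3,2); scan 8 dirs for brackets.
Dir NW: first cell '.' (not opp) -> no flip
Dir N: opp run (2,2), next='.' -> no flip
Dir NE: first cell 'B' (not opp) -> no flip
Dir W: first cell '.' (not opp) -> no flip
Dir E: opp run (3,3) capped by B -> flip
Dir SW: first cell '.' (not opp) -> no flip
Dir S: first cell '.' (not opp) -> no flip
Dir SE: first cell 'B' (not opp) -> no flip
All flips: (3,3)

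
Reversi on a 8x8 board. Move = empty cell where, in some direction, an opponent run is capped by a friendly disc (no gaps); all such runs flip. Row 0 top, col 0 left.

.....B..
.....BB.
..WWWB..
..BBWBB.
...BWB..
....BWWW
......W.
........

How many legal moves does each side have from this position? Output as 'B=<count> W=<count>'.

-- B to move --
(1,1): flips 1 -> legal
(1,2): flips 3 -> legal
(1,3): flips 2 -> legal
(1,4): flips 4 -> legal
(2,1): flips 3 -> legal
(3,1): no bracket -> illegal
(4,6): no bracket -> illegal
(4,7): no bracket -> illegal
(5,3): flips 1 -> legal
(6,4): no bracket -> illegal
(6,5): flips 1 -> legal
(6,7): flips 1 -> legal
(7,5): no bracket -> illegal
(7,6): no bracket -> illegal
(7,7): flips 3 -> legal
B mobility = 9
-- W to move --
(0,4): no bracket -> illegal
(0,6): flips 1 -> legal
(0,7): flips 2 -> legal
(1,4): no bracket -> illegal
(1,7): no bracket -> illegal
(2,1): no bracket -> illegal
(2,6): flips 2 -> legal
(2,7): no bracket -> illegal
(3,1): flips 2 -> legal
(3,7): flips 2 -> legal
(4,1): flips 1 -> legal
(4,2): flips 3 -> legal
(4,6): flips 2 -> legal
(4,7): no bracket -> illegal
(5,2): flips 1 -> legal
(5,3): flips 3 -> legal
(6,3): no bracket -> illegal
(6,4): flips 1 -> legal
(6,5): no bracket -> illegal
W mobility = 11

Answer: B=9 W=11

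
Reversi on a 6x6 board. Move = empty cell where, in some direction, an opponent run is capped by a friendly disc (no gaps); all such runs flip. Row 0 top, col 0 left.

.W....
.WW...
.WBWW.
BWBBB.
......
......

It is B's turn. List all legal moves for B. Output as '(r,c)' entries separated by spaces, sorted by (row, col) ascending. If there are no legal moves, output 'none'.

Answer: (0,0) (0,2) (0,3) (1,0) (1,3) (1,4) (1,5) (2,0) (2,5) (4,0)

Derivation:
(0,0): flips 1 -> legal
(0,2): flips 1 -> legal
(0,3): flips 2 -> legal
(1,0): flips 1 -> legal
(1,3): flips 1 -> legal
(1,4): flips 2 -> legal
(1,5): flips 1 -> legal
(2,0): flips 1 -> legal
(2,5): flips 2 -> legal
(3,5): no bracket -> illegal
(4,0): flips 1 -> legal
(4,1): no bracket -> illegal
(4,2): no bracket -> illegal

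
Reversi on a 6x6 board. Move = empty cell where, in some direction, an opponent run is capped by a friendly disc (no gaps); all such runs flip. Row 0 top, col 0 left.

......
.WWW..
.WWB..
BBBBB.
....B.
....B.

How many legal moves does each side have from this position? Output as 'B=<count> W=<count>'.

-- B to move --
(0,0): flips 2 -> legal
(0,1): flips 3 -> legal
(0,2): flips 2 -> legal
(0,3): flips 3 -> legal
(0,4): flips 2 -> legal
(1,0): flips 1 -> legal
(1,4): no bracket -> illegal
(2,0): flips 2 -> legal
(2,4): no bracket -> illegal
B mobility = 7
-- W to move --
(1,4): no bracket -> illegal
(2,0): no bracket -> illegal
(2,4): flips 1 -> legal
(2,5): no bracket -> illegal
(3,5): no bracket -> illegal
(4,0): flips 1 -> legal
(4,1): flips 1 -> legal
(4,2): flips 1 -> legal
(4,3): flips 3 -> legal
(4,5): flips 2 -> legal
(5,3): no bracket -> illegal
(5,5): flips 2 -> legal
W mobility = 7

Answer: B=7 W=7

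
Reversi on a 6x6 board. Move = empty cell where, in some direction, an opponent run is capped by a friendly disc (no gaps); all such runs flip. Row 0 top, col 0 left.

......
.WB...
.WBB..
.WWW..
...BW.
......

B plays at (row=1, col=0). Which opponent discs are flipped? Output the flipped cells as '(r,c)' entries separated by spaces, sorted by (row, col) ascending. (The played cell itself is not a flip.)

Answer: (1,1) (2,1) (3,2)

Derivation:
Dir NW: edge -> no flip
Dir N: first cell '.' (not opp) -> no flip
Dir NE: first cell '.' (not opp) -> no flip
Dir W: edge -> no flip
Dir E: opp run (1,1) capped by B -> flip
Dir SW: edge -> no flip
Dir S: first cell '.' (not opp) -> no flip
Dir SE: opp run (2,1) (3,2) capped by B -> flip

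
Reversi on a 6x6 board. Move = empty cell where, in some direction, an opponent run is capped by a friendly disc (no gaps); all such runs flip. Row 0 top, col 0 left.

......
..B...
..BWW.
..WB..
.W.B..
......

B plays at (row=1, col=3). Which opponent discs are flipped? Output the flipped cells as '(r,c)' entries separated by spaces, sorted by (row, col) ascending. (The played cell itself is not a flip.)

Dir NW: first cell '.' (not opp) -> no flip
Dir N: first cell '.' (not opp) -> no flip
Dir NE: first cell '.' (not opp) -> no flip
Dir W: first cell 'B' (not opp) -> no flip
Dir E: first cell '.' (not opp) -> no flip
Dir SW: first cell 'B' (not opp) -> no flip
Dir S: opp run (2,3) capped by B -> flip
Dir SE: opp run (2,4), next='.' -> no flip

Answer: (2,3)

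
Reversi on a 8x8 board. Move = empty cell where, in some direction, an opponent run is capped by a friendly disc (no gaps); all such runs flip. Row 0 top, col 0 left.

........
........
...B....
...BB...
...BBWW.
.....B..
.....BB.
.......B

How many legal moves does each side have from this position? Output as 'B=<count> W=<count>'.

-- B to move --
(3,5): flips 1 -> legal
(3,6): no bracket -> illegal
(3,7): flips 1 -> legal
(4,7): flips 2 -> legal
(5,4): no bracket -> illegal
(5,6): flips 1 -> legal
(5,7): no bracket -> illegal
B mobility = 4
-- W to move --
(1,2): flips 2 -> legal
(1,3): no bracket -> illegal
(1,4): no bracket -> illegal
(2,2): no bracket -> illegal
(2,4): no bracket -> illegal
(2,5): no bracket -> illegal
(3,2): no bracket -> illegal
(3,5): no bracket -> illegal
(4,2): flips 2 -> legal
(5,2): no bracket -> illegal
(5,3): no bracket -> illegal
(5,4): no bracket -> illegal
(5,6): no bracket -> illegal
(5,7): no bracket -> illegal
(6,4): flips 1 -> legal
(6,7): no bracket -> illegal
(7,4): no bracket -> illegal
(7,5): flips 2 -> legal
(7,6): no bracket -> illegal
W mobility = 4

Answer: B=4 W=4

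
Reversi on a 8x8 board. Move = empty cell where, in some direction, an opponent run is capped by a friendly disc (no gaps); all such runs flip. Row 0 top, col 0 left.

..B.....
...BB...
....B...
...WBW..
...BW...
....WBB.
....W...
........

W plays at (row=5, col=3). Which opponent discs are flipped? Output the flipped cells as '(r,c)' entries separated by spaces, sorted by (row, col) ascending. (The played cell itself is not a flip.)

Answer: (4,3)

Derivation:
Dir NW: first cell '.' (not opp) -> no flip
Dir N: opp run (4,3) capped by W -> flip
Dir NE: first cell 'W' (not opp) -> no flip
Dir W: first cell '.' (not opp) -> no flip
Dir E: first cell 'W' (not opp) -> no flip
Dir SW: first cell '.' (not opp) -> no flip
Dir S: first cell '.' (not opp) -> no flip
Dir SE: first cell 'W' (not opp) -> no flip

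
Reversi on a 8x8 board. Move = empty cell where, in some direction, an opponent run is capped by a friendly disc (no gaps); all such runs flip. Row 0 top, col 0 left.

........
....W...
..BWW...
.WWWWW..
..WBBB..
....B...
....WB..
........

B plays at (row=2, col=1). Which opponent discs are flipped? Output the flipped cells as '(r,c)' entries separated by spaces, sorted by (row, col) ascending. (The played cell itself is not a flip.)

Answer: (3,2)

Derivation:
Dir NW: first cell '.' (not opp) -> no flip
Dir N: first cell '.' (not opp) -> no flip
Dir NE: first cell '.' (not opp) -> no flip
Dir W: first cell '.' (not opp) -> no flip
Dir E: first cell 'B' (not opp) -> no flip
Dir SW: first cell '.' (not opp) -> no flip
Dir S: opp run (3,1), next='.' -> no flip
Dir SE: opp run (3,2) capped by B -> flip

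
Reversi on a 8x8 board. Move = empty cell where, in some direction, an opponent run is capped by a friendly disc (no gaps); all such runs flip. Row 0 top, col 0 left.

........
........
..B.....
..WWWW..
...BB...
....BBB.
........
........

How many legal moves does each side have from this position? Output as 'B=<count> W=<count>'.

Answer: B=6 W=7

Derivation:
-- B to move --
(2,1): flips 1 -> legal
(2,3): flips 1 -> legal
(2,4): flips 1 -> legal
(2,5): flips 1 -> legal
(2,6): flips 1 -> legal
(3,1): no bracket -> illegal
(3,6): no bracket -> illegal
(4,1): no bracket -> illegal
(4,2): flips 1 -> legal
(4,5): no bracket -> illegal
(4,6): no bracket -> illegal
B mobility = 6
-- W to move --
(1,1): flips 1 -> legal
(1,2): flips 1 -> legal
(1,3): no bracket -> illegal
(2,1): no bracket -> illegal
(2,3): no bracket -> illegal
(3,1): no bracket -> illegal
(4,2): no bracket -> illegal
(4,5): no bracket -> illegal
(4,6): no bracket -> illegal
(4,7): no bracket -> illegal
(5,2): flips 1 -> legal
(5,3): flips 2 -> legal
(5,7): no bracket -> illegal
(6,3): no bracket -> illegal
(6,4): flips 2 -> legal
(6,5): flips 2 -> legal
(6,6): flips 2 -> legal
(6,7): no bracket -> illegal
W mobility = 7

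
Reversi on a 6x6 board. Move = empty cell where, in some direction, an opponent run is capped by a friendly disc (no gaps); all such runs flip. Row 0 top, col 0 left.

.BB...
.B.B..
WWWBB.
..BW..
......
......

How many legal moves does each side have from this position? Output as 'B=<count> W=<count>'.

Answer: B=7 W=8

Derivation:
-- B to move --
(1,0): flips 1 -> legal
(1,2): flips 1 -> legal
(3,0): no bracket -> illegal
(3,1): flips 2 -> legal
(3,4): flips 1 -> legal
(4,2): flips 1 -> legal
(4,3): flips 1 -> legal
(4,4): flips 2 -> legal
B mobility = 7
-- W to move --
(0,0): flips 1 -> legal
(0,3): flips 2 -> legal
(0,4): flips 1 -> legal
(1,0): no bracket -> illegal
(1,2): no bracket -> illegal
(1,4): no bracket -> illegal
(1,5): flips 1 -> legal
(2,5): flips 2 -> legal
(3,1): flips 1 -> legal
(3,4): no bracket -> illegal
(3,5): no bracket -> illegal
(4,1): no bracket -> illegal
(4,2): flips 1 -> legal
(4,3): flips 1 -> legal
W mobility = 8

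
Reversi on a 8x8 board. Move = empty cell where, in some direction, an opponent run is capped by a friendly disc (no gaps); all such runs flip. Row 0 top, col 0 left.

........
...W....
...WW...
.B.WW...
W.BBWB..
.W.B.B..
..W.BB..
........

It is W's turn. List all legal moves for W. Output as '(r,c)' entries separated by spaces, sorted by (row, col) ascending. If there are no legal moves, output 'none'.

(2,0): no bracket -> illegal
(2,1): no bracket -> illegal
(2,2): flips 1 -> legal
(3,0): no bracket -> illegal
(3,2): no bracket -> illegal
(3,5): no bracket -> illegal
(3,6): no bracket -> illegal
(4,1): flips 2 -> legal
(4,6): flips 1 -> legal
(5,2): flips 1 -> legal
(5,4): no bracket -> illegal
(5,6): flips 1 -> legal
(6,3): flips 2 -> legal
(6,6): flips 1 -> legal
(7,3): no bracket -> illegal
(7,4): no bracket -> illegal
(7,5): no bracket -> illegal
(7,6): no bracket -> illegal

Answer: (2,2) (4,1) (4,6) (5,2) (5,6) (6,3) (6,6)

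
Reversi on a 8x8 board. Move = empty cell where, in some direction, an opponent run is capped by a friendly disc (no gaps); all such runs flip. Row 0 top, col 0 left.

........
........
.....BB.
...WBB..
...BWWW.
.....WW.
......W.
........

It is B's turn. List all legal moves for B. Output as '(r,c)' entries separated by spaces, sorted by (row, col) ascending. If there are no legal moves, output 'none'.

(2,2): no bracket -> illegal
(2,3): flips 1 -> legal
(2,4): no bracket -> illegal
(3,2): flips 1 -> legal
(3,6): no bracket -> illegal
(3,7): no bracket -> illegal
(4,2): no bracket -> illegal
(4,7): flips 3 -> legal
(5,3): flips 1 -> legal
(5,4): flips 1 -> legal
(5,7): flips 1 -> legal
(6,4): no bracket -> illegal
(6,5): flips 2 -> legal
(6,7): flips 2 -> legal
(7,5): no bracket -> illegal
(7,6): no bracket -> illegal
(7,7): no bracket -> illegal

Answer: (2,3) (3,2) (4,7) (5,3) (5,4) (5,7) (6,5) (6,7)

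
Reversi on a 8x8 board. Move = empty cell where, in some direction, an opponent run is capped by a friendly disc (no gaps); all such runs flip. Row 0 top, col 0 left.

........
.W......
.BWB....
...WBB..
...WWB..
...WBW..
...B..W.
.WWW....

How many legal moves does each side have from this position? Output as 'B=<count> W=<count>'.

Answer: B=7 W=10

Derivation:
-- B to move --
(0,0): no bracket -> illegal
(0,1): flips 1 -> legal
(0,2): no bracket -> illegal
(1,0): no bracket -> illegal
(1,2): no bracket -> illegal
(1,3): no bracket -> illegal
(2,0): no bracket -> illegal
(2,4): no bracket -> illegal
(3,1): no bracket -> illegal
(3,2): flips 2 -> legal
(4,2): flips 2 -> legal
(4,6): no bracket -> illegal
(5,2): flips 2 -> legal
(5,6): flips 1 -> legal
(5,7): no bracket -> illegal
(6,0): no bracket -> illegal
(6,1): no bracket -> illegal
(6,2): flips 2 -> legal
(6,4): no bracket -> illegal
(6,5): flips 1 -> legal
(6,7): no bracket -> illegal
(7,0): no bracket -> illegal
(7,4): no bracket -> illegal
(7,5): no bracket -> illegal
(7,6): no bracket -> illegal
(7,7): no bracket -> illegal
B mobility = 7
-- W to move --
(1,0): no bracket -> illegal
(1,2): no bracket -> illegal
(1,3): flips 1 -> legal
(1,4): no bracket -> illegal
(2,0): flips 1 -> legal
(2,4): flips 2 -> legal
(2,5): flips 3 -> legal
(2,6): flips 1 -> legal
(3,0): no bracket -> illegal
(3,1): flips 1 -> legal
(3,2): no bracket -> illegal
(3,6): flips 5 -> legal
(4,6): flips 1 -> legal
(5,2): no bracket -> illegal
(5,6): no bracket -> illegal
(6,2): no bracket -> illegal
(6,4): flips 1 -> legal
(6,5): flips 1 -> legal
(7,4): no bracket -> illegal
W mobility = 10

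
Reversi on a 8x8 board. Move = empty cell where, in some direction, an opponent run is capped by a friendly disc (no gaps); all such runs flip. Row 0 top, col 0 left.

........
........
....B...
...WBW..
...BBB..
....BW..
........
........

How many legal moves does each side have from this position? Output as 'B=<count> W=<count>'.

Answer: B=11 W=3

Derivation:
-- B to move --
(2,2): flips 1 -> legal
(2,3): flips 1 -> legal
(2,5): flips 1 -> legal
(2,6): flips 1 -> legal
(3,2): flips 1 -> legal
(3,6): flips 1 -> legal
(4,2): flips 1 -> legal
(4,6): flips 1 -> legal
(5,6): flips 1 -> legal
(6,4): no bracket -> illegal
(6,5): flips 1 -> legal
(6,6): flips 1 -> legal
B mobility = 11
-- W to move --
(1,3): flips 1 -> legal
(1,4): no bracket -> illegal
(1,5): flips 1 -> legal
(2,3): no bracket -> illegal
(2,5): no bracket -> illegal
(3,2): no bracket -> illegal
(3,6): no bracket -> illegal
(4,2): no bracket -> illegal
(4,6): no bracket -> illegal
(5,2): no bracket -> illegal
(5,3): flips 3 -> legal
(5,6): no bracket -> illegal
(6,3): no bracket -> illegal
(6,4): no bracket -> illegal
(6,5): no bracket -> illegal
W mobility = 3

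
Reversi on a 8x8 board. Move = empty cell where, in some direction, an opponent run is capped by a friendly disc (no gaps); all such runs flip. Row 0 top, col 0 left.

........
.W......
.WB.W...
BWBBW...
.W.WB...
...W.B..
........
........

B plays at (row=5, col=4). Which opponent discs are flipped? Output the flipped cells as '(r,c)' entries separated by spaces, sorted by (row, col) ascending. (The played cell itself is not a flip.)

Dir NW: opp run (4,3) capped by B -> flip
Dir N: first cell 'B' (not opp) -> no flip
Dir NE: first cell '.' (not opp) -> no flip
Dir W: opp run (5,3), next='.' -> no flip
Dir E: first cell 'B' (not opp) -> no flip
Dir SW: first cell '.' (not opp) -> no flip
Dir S: first cell '.' (not opp) -> no flip
Dir SE: first cell '.' (not opp) -> no flip

Answer: (4,3)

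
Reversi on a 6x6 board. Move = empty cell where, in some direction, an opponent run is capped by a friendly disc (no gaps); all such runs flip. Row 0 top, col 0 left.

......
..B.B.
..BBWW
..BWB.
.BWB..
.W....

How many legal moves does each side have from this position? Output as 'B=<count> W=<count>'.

Answer: B=2 W=12

Derivation:
-- B to move --
(1,3): no bracket -> illegal
(1,5): no bracket -> illegal
(3,1): no bracket -> illegal
(3,5): no bracket -> illegal
(4,0): no bracket -> illegal
(4,4): flips 1 -> legal
(5,0): no bracket -> illegal
(5,2): flips 1 -> legal
(5,3): no bracket -> illegal
B mobility = 2
-- W to move --
(0,1): no bracket -> illegal
(0,2): flips 3 -> legal
(0,3): flips 1 -> legal
(0,4): flips 1 -> legal
(0,5): no bracket -> illegal
(1,1): flips 1 -> legal
(1,3): flips 1 -> legal
(1,5): no bracket -> illegal
(2,1): flips 2 -> legal
(3,0): no bracket -> illegal
(3,1): flips 2 -> legal
(3,5): flips 1 -> legal
(4,0): flips 1 -> legal
(4,4): flips 2 -> legal
(4,5): no bracket -> illegal
(5,0): no bracket -> illegal
(5,2): flips 2 -> legal
(5,3): flips 1 -> legal
(5,4): no bracket -> illegal
W mobility = 12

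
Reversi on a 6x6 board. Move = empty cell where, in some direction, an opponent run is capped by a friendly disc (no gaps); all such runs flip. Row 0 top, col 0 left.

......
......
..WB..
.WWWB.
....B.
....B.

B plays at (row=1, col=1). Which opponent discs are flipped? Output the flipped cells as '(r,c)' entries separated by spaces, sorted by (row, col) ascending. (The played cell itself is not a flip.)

Answer: (2,2) (3,3)

Derivation:
Dir NW: first cell '.' (not opp) -> no flip
Dir N: first cell '.' (not opp) -> no flip
Dir NE: first cell '.' (not opp) -> no flip
Dir W: first cell '.' (not opp) -> no flip
Dir E: first cell '.' (not opp) -> no flip
Dir SW: first cell '.' (not opp) -> no flip
Dir S: first cell '.' (not opp) -> no flip
Dir SE: opp run (2,2) (3,3) capped by B -> flip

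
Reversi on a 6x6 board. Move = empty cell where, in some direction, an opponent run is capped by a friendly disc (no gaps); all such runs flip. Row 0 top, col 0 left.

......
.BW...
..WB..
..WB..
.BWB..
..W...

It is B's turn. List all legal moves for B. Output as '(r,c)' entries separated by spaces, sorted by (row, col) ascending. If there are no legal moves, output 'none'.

(0,1): flips 1 -> legal
(0,2): no bracket -> illegal
(0,3): no bracket -> illegal
(1,3): flips 1 -> legal
(2,1): flips 2 -> legal
(3,1): flips 1 -> legal
(5,1): flips 1 -> legal
(5,3): no bracket -> illegal

Answer: (0,1) (1,3) (2,1) (3,1) (5,1)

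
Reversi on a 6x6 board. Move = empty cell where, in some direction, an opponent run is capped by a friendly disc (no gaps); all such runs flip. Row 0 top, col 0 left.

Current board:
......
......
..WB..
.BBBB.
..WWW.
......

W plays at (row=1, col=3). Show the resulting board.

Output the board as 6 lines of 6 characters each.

Place W at (1,3); scan 8 dirs for brackets.
Dir NW: first cell '.' (not opp) -> no flip
Dir N: first cell '.' (not opp) -> no flip
Dir NE: first cell '.' (not opp) -> no flip
Dir W: first cell '.' (not opp) -> no flip
Dir E: first cell '.' (not opp) -> no flip
Dir SW: first cell 'W' (not opp) -> no flip
Dir S: opp run (2,3) (3,3) capped by W -> flip
Dir SE: first cell '.' (not opp) -> no flip
All flips: (2,3) (3,3)

Answer: ......
...W..
..WW..
.BBWB.
..WWW.
......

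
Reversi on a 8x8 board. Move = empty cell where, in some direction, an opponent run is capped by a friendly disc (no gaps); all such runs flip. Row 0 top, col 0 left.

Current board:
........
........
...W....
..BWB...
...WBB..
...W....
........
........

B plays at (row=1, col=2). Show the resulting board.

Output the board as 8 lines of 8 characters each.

Place B at (1,2); scan 8 dirs for brackets.
Dir NW: first cell '.' (not opp) -> no flip
Dir N: first cell '.' (not opp) -> no flip
Dir NE: first cell '.' (not opp) -> no flip
Dir W: first cell '.' (not opp) -> no flip
Dir E: first cell '.' (not opp) -> no flip
Dir SW: first cell '.' (not opp) -> no flip
Dir S: first cell '.' (not opp) -> no flip
Dir SE: opp run (2,3) capped by B -> flip
All flips: (2,3)

Answer: ........
..B.....
...B....
..BWB...
...WBB..
...W....
........
........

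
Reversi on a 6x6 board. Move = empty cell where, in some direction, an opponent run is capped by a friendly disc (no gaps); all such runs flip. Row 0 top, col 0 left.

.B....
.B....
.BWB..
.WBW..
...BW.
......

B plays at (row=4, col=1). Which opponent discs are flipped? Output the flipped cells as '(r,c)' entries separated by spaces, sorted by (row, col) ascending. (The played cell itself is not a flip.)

Dir NW: first cell '.' (not opp) -> no flip
Dir N: opp run (3,1) capped by B -> flip
Dir NE: first cell 'B' (not opp) -> no flip
Dir W: first cell '.' (not opp) -> no flip
Dir E: first cell '.' (not opp) -> no flip
Dir SW: first cell '.' (not opp) -> no flip
Dir S: first cell '.' (not opp) -> no flip
Dir SE: first cell '.' (not opp) -> no flip

Answer: (3,1)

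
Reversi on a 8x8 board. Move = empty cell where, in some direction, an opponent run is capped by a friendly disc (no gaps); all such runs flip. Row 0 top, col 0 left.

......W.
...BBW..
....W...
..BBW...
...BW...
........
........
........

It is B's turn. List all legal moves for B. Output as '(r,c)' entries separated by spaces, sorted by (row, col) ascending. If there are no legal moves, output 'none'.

(0,4): no bracket -> illegal
(0,5): no bracket -> illegal
(0,7): no bracket -> illegal
(1,6): flips 1 -> legal
(1,7): no bracket -> illegal
(2,3): no bracket -> illegal
(2,5): flips 1 -> legal
(2,6): no bracket -> illegal
(3,5): flips 2 -> legal
(4,5): flips 1 -> legal
(5,3): no bracket -> illegal
(5,4): flips 3 -> legal
(5,5): flips 1 -> legal

Answer: (1,6) (2,5) (3,5) (4,5) (5,4) (5,5)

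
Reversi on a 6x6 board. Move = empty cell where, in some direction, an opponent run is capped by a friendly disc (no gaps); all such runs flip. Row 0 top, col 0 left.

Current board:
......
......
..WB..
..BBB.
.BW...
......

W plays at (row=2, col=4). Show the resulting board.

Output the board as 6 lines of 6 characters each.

Place W at (2,4); scan 8 dirs for brackets.
Dir NW: first cell '.' (not opp) -> no flip
Dir N: first cell '.' (not opp) -> no flip
Dir NE: first cell '.' (not opp) -> no flip
Dir W: opp run (2,3) capped by W -> flip
Dir E: first cell '.' (not opp) -> no flip
Dir SW: opp run (3,3) capped by W -> flip
Dir S: opp run (3,4), next='.' -> no flip
Dir SE: first cell '.' (not opp) -> no flip
All flips: (2,3) (3,3)

Answer: ......
......
..WWW.
..BWB.
.BW...
......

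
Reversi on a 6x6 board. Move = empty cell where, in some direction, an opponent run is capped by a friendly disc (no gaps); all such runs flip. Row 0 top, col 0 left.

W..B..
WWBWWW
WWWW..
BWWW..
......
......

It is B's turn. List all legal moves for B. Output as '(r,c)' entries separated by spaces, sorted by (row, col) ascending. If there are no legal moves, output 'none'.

Answer: (2,5) (3,4) (4,2) (4,3)

Derivation:
(0,1): no bracket -> illegal
(0,2): no bracket -> illegal
(0,4): no bracket -> illegal
(0,5): no bracket -> illegal
(2,4): no bracket -> illegal
(2,5): flips 1 -> legal
(3,4): flips 4 -> legal
(4,0): no bracket -> illegal
(4,1): no bracket -> illegal
(4,2): flips 2 -> legal
(4,3): flips 3 -> legal
(4,4): no bracket -> illegal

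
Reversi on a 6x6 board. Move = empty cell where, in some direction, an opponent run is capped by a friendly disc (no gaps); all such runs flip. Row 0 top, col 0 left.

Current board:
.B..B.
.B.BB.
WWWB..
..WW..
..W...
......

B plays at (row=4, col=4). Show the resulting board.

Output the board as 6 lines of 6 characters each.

Place B at (4,4); scan 8 dirs for brackets.
Dir NW: opp run (3,3) (2,2) capped by B -> flip
Dir N: first cell '.' (not opp) -> no flip
Dir NE: first cell '.' (not opp) -> no flip
Dir W: first cell '.' (not opp) -> no flip
Dir E: first cell '.' (not opp) -> no flip
Dir SW: first cell '.' (not opp) -> no flip
Dir S: first cell '.' (not opp) -> no flip
Dir SE: first cell '.' (not opp) -> no flip
All flips: (2,2) (3,3)

Answer: .B..B.
.B.BB.
WWBB..
..WB..
..W.B.
......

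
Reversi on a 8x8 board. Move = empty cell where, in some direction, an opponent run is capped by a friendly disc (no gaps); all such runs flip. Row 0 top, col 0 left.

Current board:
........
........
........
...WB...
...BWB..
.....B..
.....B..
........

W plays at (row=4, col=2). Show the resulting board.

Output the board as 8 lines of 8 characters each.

Place W at (4,2); scan 8 dirs for brackets.
Dir NW: first cell '.' (not opp) -> no flip
Dir N: first cell '.' (not opp) -> no flip
Dir NE: first cell 'W' (not opp) -> no flip
Dir W: first cell '.' (not opp) -> no flip
Dir E: opp run (4,3) capped by W -> flip
Dir SW: first cell '.' (not opp) -> no flip
Dir S: first cell '.' (not opp) -> no flip
Dir SE: first cell '.' (not opp) -> no flip
All flips: (4,3)

Answer: ........
........
........
...WB...
..WWWB..
.....B..
.....B..
........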